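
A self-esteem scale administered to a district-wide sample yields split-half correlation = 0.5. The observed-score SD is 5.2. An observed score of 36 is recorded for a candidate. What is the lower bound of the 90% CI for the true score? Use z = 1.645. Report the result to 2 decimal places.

31.06

Full-length reliability (Spearman-Brown) = 2(0.5)/(1+0.5) ≈ 0.667
SEM = 5.200 × √(1 − 0.667) = 5.200 × √0.333 ≈ 5.200 × 0.577 ≈ 3.002
Margin = 1.645 × 3.002 ≈ 4.939
Lower limit = 36 − 4.939 ≈ 31.061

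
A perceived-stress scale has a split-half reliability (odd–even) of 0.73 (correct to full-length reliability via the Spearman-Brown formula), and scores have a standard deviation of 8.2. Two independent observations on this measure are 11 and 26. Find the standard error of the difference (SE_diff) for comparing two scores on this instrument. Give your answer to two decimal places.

4.58

Full-length reliability (Spearman-Brown) = 2(0.73)/(1+0.73) ≈ 0.844
The standard error of measurement is 8.200*√(1 − 0.844) ≈ 8.200*0.395 ≈ 3.239.
SE_diff = SEM * √2 ≈ 3.239 * 1.414 ≈ 4.581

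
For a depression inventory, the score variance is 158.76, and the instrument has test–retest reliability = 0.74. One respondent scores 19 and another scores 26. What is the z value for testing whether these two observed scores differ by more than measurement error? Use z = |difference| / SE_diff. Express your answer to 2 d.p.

0.77

SD = √158.76 ≈ 12.600
SEM = 12.600·√(1 − 0.740) ≈ 6.425
Standard error of the difference = 6.425·√2 ≈ 9.086
z = 7 / 9.086 ≈ 0.770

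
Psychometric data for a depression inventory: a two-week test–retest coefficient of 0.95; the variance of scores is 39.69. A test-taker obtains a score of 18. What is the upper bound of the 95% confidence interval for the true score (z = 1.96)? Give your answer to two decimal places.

SD = √39.69 = 6.30000
The standard error of measurement is 6.30000*√(1 − 0.95000) ≈ 6.30000*0.22361 ≈ 1.40872.
1.96 * SEM ≈ 2.76110
Upper bound: 18 + 2.76110 = 20.76110

20.76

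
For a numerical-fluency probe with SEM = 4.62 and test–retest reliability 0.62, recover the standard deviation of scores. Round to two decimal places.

σ = SEM·(1 − r)^(−1/2) ≈ 4.62*1.6222 ≈ 7.4946

7.49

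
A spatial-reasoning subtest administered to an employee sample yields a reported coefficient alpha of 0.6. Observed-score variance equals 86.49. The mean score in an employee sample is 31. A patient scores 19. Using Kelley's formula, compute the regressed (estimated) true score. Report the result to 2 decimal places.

T̂ = 0.600(19) + 0.400(31) ≈ 23.800

23.80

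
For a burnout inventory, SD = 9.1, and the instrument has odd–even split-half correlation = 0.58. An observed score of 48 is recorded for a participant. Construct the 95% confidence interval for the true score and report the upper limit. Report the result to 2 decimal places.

57.20

Spearman-Brown: r = 2(0.58) / (1 + 0.58) = 1.160 / 1.580 ≈ 0.734
SEM = 9.100 × √(1 − 0.734) = 9.100 × √0.266 ≈ 9.100 × 0.516 ≈ 4.692
1.96 × SEM ≈ 9.196
Upper bound: 48 + 9.196 = 57.196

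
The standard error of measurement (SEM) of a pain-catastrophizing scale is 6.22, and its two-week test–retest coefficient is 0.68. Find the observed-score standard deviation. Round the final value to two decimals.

σ = SEM·(1 − r)^(−1/2) ≈ 6.22×1.76777 ≈ 10.99551

11.00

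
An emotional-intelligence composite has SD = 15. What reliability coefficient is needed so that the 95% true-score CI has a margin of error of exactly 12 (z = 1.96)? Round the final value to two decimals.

SEM needed = half-width / z = 12/1.96 ≃ 6.122
r = 1 − (SEM / SD)² = 1 − (6.122 / 15)² ≃ 1 − 0.167 ≃ 0.833

0.83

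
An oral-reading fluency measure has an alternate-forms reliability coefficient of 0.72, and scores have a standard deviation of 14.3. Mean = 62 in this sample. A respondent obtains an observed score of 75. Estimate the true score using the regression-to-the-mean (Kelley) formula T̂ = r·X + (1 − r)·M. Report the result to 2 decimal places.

T̂ = r·X + (1 − r)·M = 0.7200×75 + 0.2800×62 = 54.0000 + 17.3600 ≈ 71.3600

71.36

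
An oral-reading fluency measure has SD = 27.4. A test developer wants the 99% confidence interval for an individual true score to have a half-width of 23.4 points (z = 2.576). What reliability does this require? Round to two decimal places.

0.89

SEM needed = half-width / z = 23.4/2.576 ≈ 9.084
r = 1 − (9.084/27.4)² ≈ 1 − 0.110 ≈ 0.890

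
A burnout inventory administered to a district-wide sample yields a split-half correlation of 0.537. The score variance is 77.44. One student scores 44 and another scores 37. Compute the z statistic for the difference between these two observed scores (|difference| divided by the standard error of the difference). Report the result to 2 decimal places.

SD = √77.44 = 8.8000
Spearman-Brown: r = 2(0.537) / (1 + 0.537) = 1.0740 / 1.5370 ≈ 0.6988
SEM = 8.8000 · √(1 − 0.6988) = 8.8000 · √0.3012 ≈ 8.8000 · 0.5488 ≈ 4.8299
Standard error of the difference = 4.8299·√2 ≈ 6.8305
z = |44 − 37| / 6.8305 = 7 / 6.8305 ≈ 1.0248

1.02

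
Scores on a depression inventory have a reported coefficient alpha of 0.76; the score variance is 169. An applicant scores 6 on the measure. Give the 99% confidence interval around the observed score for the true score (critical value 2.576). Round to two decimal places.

SD = √169 = 13.00000
SEM = 13.00000 × √(1 − 0.76000) = 13.00000 × √0.24000 ≈ 13.00000 × 0.48990 ≈ 6.36867
2.576 × SEM ≈ 16.40570
99% CI: 6 ± 16.40570 = [-10.40570, 22.40570]

[-10.41, 22.41]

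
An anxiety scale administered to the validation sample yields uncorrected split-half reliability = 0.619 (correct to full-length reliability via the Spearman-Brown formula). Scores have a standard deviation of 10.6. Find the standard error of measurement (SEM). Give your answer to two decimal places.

5.14

Full-length reliability (Spearman-Brown) = 2(0.619)/(1+0.619) ≈ 0.7647
The standard error of measurement is 10.6000×√(1 − 0.7647) ≈ 10.6000×0.4851 ≈ 5.1422.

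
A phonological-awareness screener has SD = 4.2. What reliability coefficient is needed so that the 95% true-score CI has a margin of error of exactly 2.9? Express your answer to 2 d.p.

SEM needed = half-width / z = 2.9/1.96 ≈ 1.4796
r = 1 − (1.4796/4.2)² ≈ 1 − 0.1241 ≈ 0.8759

0.88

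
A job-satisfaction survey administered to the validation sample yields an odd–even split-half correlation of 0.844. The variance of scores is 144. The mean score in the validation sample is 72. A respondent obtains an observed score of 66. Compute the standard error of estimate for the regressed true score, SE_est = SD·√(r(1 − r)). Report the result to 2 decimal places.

3.34

SD = √144 ≃ 12.0000
Spearman-Brown: r = 2(0.844) / (1 + 0.844) = 1.6880 / 1.8440 ≃ 0.9154
SE_est = SD * √(r(1 − r)) = 12.0000 * √0.0774 ≃ 12.0000 * 0.2783 ≃ 3.3394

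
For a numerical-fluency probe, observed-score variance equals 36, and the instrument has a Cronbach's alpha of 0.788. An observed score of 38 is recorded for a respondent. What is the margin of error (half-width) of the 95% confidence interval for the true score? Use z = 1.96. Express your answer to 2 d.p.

5.41

SD = √36 = 6.0000
SEM = 6.0000 · √(1 − 0.7880) = 6.0000 · √0.2120 ≃ 6.0000 · 0.4604 ≃ 2.7626
Half-width = 1.96·2.7626 ≃ 5.4147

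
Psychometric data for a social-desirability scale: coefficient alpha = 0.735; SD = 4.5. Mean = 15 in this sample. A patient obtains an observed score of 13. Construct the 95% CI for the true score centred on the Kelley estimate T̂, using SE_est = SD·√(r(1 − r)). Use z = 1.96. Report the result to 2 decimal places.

T̂ = 0.7350(13) + 0.2650(15) ≈ 13.5300
SE_est = SD * √(r(1 − r)) = 4.5000 * √0.1948 ≈ 4.5000 * 0.4413 ≈ 1.9860
95% CI: 13.5300 ± 3.8926 ≈ (9.6374, 17.4226)

[9.64, 17.42]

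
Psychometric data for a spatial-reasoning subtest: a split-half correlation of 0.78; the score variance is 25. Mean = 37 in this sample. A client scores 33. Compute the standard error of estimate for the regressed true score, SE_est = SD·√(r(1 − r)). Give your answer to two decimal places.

SD = √25 ≈ 5.000
r_full = 2·0.78 / (1 + 0.78) ≈ 0.876
SE_est = 5.000×√(0.876×0.124) ≈ 1.646

1.65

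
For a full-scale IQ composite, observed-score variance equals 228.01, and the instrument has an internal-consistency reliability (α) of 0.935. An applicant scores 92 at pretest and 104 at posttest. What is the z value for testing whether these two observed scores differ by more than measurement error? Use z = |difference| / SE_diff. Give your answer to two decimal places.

2.20

SD = √228.01 ≈ 15.100
SEM = 15.100*√(1 − 0.935) ≈ 3.850
Standard error of the difference = 3.850·√2 ≈ 5.444
z = 12 / 5.444 ≈ 2.204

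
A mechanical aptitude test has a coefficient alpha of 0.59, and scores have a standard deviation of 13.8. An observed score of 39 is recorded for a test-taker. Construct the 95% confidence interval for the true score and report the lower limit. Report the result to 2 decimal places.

SEM = 13.80000 × √(1 − 0.59000) = 13.80000 × √0.41000 ≈ 13.80000 × 0.64031 ≈ 8.83631
Half-width = 1.96×8.83631 ≈ 17.31917
Lower limit = 39 − 17.31917 ≈ 21.68083

21.68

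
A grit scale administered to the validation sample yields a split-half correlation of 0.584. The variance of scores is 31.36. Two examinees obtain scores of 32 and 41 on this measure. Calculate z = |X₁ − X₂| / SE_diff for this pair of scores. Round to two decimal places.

SD = √31.36 = 5.600
Spearman-Brown: r = 2(0.584) / (1 + 0.584) = 1.168 / 1.584 ≈ 0.737
SEM = 5.600 · √(1 − 0.737) = 5.600 · √0.263 ≈ 5.600 · 0.512 ≈ 2.870
SE_diff = √2 · SEM ≈ 4.059
z = |32 − 41| / 4.059 = 9 / 4.059 ≈ 2.218

2.22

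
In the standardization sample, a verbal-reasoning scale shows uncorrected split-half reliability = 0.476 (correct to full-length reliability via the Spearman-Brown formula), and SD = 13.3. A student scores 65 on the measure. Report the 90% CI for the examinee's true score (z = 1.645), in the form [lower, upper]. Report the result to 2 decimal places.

[51.96, 78.04]

Full-length reliability (Spearman-Brown) = 2(0.476)/(1+0.476) ≈ 0.64499
SEM = 13.30000*√(1 − 0.64499) ≈ 7.92454
1.645 * SEM ≈ 13.03587
CI = 65 ± 13.03587 → [51.96413, 78.03587]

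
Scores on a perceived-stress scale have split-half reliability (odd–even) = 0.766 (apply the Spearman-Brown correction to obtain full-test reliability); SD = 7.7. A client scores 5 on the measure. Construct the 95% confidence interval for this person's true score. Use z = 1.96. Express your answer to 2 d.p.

Full-length reliability (Spearman-Brown) = 2(0.766)/(1+0.766) ≈ 0.867
The standard error of measurement is 7.700*√(1 − 0.867) ≈ 7.700*0.364 ≈ 2.803.
Margin = 1.96 * 2.803 ≈ 5.494
Interval: (-0.494, 10.494)

[-0.49, 10.49]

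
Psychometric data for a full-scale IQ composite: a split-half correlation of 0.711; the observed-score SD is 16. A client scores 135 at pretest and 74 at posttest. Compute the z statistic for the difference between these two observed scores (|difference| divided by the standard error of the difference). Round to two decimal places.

Full-length reliability (Spearman-Brown) = 2(0.711)/(1+0.711) ≃ 0.83109
SEM = 16.00000 * √(1 − 0.83109) = 16.00000 * √0.16891 ≃ 16.00000 * 0.41098 ≃ 6.57573
Standard error of the difference = 6.57573·√2 ≃ 9.29948
z = 61 / 9.29948 ≃ 6.55950

6.56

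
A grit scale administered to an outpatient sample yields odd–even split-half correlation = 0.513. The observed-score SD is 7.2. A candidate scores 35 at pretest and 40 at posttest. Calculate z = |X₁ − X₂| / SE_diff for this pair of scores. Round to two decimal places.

0.87

Full-length reliability (Spearman-Brown) = 2(0.513)/(1+0.513) ≈ 0.67812
SEM = 7.20000 · √(1 − 0.67812) = 7.20000 · √0.32188 ≈ 7.20000 · 0.56734 ≈ 4.08486
Standard error of the difference = 4.08486·√2 ≈ 5.77687
z = 5 / 5.77687 ≈ 0.86552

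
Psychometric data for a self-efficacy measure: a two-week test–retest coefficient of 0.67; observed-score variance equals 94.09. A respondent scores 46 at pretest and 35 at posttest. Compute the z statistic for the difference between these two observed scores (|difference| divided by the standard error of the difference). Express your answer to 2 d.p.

SD = √94.09 = 9.700
SEM = 9.700×√(1 − 0.670) ≈ 5.572
Standard error of the difference = 5.572·√2 ≈ 7.880
z = |46 − 35| / 7.880 = 11 / 7.880 ≈ 1.396

1.40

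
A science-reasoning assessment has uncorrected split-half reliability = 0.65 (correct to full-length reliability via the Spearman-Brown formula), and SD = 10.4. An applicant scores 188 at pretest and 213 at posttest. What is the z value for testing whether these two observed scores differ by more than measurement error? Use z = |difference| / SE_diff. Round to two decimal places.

Spearman-Brown: r = 2(0.65) / (1 + 0.65) = 1.300 / 1.650 ≈ 0.788
SEM = 10.400 × √(1 − 0.788) = 10.400 × √0.212 ≈ 10.400 × 0.461 ≈ 4.790
SE_diff = SEM × √2 ≈ 4.790 × 1.414 ≈ 6.774
z = 25 / 6.774 ≈ 3.691

3.69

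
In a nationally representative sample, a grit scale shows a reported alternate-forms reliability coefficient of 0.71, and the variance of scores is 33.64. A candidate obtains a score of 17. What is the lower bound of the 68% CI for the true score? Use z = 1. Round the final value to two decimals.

13.88

SD = √33.64 = 5.8000
SEM = 5.8000 · √(1 − 0.7100) = 5.8000 · √0.2900 ≃ 5.8000 · 0.5385 ≃ 3.1234
Half-width = 1·3.1234 ≃ 3.1234
Lower limit = 17 − 3.1234 ≃ 13.8766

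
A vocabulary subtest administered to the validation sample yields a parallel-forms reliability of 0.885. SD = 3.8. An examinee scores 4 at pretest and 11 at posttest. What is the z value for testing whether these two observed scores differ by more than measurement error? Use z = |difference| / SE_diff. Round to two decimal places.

3.84

SEM = 3.8000·√(1 − 0.8850) ≈ 1.2886
SE_diff = √2 · SEM ≈ 1.8224
z = 7 / 1.8224 ≈ 3.8411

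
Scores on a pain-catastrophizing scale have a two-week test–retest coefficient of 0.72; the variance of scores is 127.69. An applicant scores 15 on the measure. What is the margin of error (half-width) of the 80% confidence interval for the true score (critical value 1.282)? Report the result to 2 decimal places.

7.67

SD = √127.69 = 11.30000
The standard error of measurement is 11.30000*√(1 − 0.72000) ≈ 11.30000*0.52915 ≈ 5.97940.
Half-width = 1.282*5.97940 ≈ 7.66559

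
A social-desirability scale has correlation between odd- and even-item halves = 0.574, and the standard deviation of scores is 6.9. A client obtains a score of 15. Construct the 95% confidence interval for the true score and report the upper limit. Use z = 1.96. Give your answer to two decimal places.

22.04

r_full = 2·0.574 / (1 + 0.574) ≃ 0.72935
SEM = 6.90000·√(1 − 0.72935) ≃ 3.58965
1.96 · SEM ≃ 7.03570
Upper limit = 15 + 7.03570 ≃ 22.03570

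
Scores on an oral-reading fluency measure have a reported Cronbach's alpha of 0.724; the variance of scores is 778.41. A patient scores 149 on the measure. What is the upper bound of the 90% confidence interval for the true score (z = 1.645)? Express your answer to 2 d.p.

173.11

SD = √778.41 ≃ 27.900
SEM = 27.900 × √(1 − 0.724) = 27.900 × √0.276 ≃ 27.900 × 0.525 ≃ 14.657
1.645 × SEM ≃ 24.112
Upper limit = 149 + 24.112 ≃ 173.112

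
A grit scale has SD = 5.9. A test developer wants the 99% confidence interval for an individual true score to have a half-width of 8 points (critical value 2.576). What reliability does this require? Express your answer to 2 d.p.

0.72

SEM needed = half-width / z = 8/2.576 ≈ 3.10559
Required reliability = 1 − (SEM/SD)² = 1 − 0.27707 ≈ 0.72293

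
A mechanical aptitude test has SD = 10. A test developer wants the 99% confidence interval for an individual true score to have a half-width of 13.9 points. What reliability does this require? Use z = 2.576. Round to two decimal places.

Required SEM = 13.9 / 2.576 ≈ 5.39596
r = 1 − (SEM / SD)² = 1 − (5.39596 / 10)² ≈ 1 − 0.29116 ≈ 0.70884

0.71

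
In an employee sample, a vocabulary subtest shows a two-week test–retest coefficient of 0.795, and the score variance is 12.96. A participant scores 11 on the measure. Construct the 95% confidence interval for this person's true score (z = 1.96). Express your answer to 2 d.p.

[7.81, 14.19]

SD = √12.96 ≈ 3.6000
SEM = 3.6000×√(1 − 0.7950) ≈ 1.6300
1.96 × SEM ≈ 3.1947
95% CI: 11 ± 3.1947 = [7.8053, 14.1947]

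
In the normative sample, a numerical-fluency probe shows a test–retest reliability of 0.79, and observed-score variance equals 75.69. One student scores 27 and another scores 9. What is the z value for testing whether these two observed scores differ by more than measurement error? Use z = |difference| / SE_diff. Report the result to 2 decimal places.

3.19

SD = √75.69 ≈ 8.70000
SEM = 8.70000 · √(1 − 0.79000) = 8.70000 · √0.21000 ≈ 8.70000 · 0.45826 ≈ 3.98684
SE_diff = SEM · √2 ≈ 3.98684 · 1.41421 ≈ 5.63824
z = |27 − 9| / 5.63824 = 18 / 5.63824 ≈ 3.19248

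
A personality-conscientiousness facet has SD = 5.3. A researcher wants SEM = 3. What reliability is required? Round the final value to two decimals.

0.68

r = 1 − (3.00000/5.3)² ≃ 1 − 0.32040 ≃ 0.67960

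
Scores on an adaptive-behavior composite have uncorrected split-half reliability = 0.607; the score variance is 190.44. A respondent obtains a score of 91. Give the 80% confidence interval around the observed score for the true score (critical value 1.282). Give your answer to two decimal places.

σ = 190.44^(1/2) = 13.80000
Full-length reliability (Spearman-Brown) = 2(0.607)/(1+0.607) ≈ 0.75544
SEM = 13.80000 × √(1 − 0.75544) = 13.80000 × √0.24456 ≈ 13.80000 × 0.49453 ≈ 6.82445
Margin = 1.282 × 6.82445 ≈ 8.74894
Interval: (82.25106, 99.74894)

[82.25, 99.75]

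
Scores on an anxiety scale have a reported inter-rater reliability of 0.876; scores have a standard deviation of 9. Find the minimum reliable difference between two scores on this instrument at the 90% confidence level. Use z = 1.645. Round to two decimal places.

7.37

SEM = 9.00000×√(1 − 0.87600) ≈ 3.16923
Standard error of the difference = 3.16923·√2 ≈ 4.48196
Smallest detectable difference = 1.645×4.48196 ≈ 7.37283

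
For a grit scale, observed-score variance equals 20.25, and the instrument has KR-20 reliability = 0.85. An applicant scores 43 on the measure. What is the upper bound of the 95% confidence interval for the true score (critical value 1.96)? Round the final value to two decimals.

σ = 20.25^(1/2) = 4.50000
The standard error of measurement is 4.50000*√(1 − 0.85000) ≃ 4.50000*0.38730 ≃ 1.74284.
1.96 * SEM ≃ 3.41597
Upper limit = 43 + 3.41597 ≃ 46.41597

46.42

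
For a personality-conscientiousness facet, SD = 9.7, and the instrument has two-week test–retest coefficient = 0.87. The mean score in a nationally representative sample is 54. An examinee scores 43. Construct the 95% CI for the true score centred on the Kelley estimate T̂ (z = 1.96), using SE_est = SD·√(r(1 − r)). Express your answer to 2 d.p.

[38.04, 50.82]

T̂ = 0.870(43) + 0.130(54) ≈ 44.430
SE_est = SD · √(r(1 − r)) = 9.700 · √0.113 ≈ 9.700 · 0.336 ≈ 3.262
95% CI: 44.430 ± 6.394 ≈ (38.036, 50.824)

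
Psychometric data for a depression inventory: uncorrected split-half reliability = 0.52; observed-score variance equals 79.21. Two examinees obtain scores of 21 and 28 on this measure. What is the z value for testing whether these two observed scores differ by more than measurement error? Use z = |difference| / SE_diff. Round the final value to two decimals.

σ = 79.21^(1/2) = 8.9000
r_full = 2·0.52 / (1 + 0.52) ≈ 0.6842
SEM = 8.9000 * √(1 − 0.6842) = 8.9000 * √0.3158 ≈ 8.9000 * 0.5620 ≈ 5.0014
SE_diff = SEM * √2 ≈ 5.0014 * 1.4142 ≈ 7.0730
z = 7 / 7.0730 ≈ 0.9897

0.99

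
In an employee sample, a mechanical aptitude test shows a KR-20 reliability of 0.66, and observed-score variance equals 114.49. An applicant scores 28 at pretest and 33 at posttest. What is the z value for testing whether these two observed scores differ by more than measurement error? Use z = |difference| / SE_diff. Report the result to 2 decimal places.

0.57

SD = √114.49 ≈ 10.7000
SEM = 10.7000 · √(1 − 0.6600) = 10.7000 · √0.3400 ≈ 10.7000 · 0.5831 ≈ 6.2391
SE_diff = √2 · SEM ≈ 8.8234
z = 5 / 8.8234 ≈ 0.5667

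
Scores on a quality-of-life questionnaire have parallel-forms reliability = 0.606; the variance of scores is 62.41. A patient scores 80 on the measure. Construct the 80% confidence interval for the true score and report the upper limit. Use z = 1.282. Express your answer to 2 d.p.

SD = √62.41 = 7.9000
SEM = 7.9000*√(1 − 0.6060) ≈ 4.9588
1.282 * SEM ≈ 6.3572
Upper limit = 80 + 6.3572 ≈ 86.3572

86.36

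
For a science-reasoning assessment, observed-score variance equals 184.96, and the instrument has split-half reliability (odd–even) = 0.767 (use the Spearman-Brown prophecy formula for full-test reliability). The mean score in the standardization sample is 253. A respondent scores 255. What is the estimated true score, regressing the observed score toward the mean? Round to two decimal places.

r_full = 2·0.767 / (1 + 0.767) ≈ 0.8681
Estimated true score = 0.8681·255 + (1 − 0.8681)·253 ≈ 254.7363

254.74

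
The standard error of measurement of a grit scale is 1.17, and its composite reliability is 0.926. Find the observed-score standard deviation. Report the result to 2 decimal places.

4.30

SD = SEM / √(1 − r) = 1.17 / √0.07400 ≈ 1.17 / 0.27203 ≈ 4.30101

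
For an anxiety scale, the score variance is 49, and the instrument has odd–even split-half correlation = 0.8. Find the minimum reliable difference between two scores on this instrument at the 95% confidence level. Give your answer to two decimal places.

6.47

σ = 49^(1/2) = 7.000
r_full = 2·0.8 / (1 + 0.8) ≈ 0.889
SEM = 7.000×√(1 − 0.889) ≈ 2.333
Standard error of the difference = 2.333·√2 ≈ 3.300
Smallest detectable difference = 1.96×3.300 ≈ 6.468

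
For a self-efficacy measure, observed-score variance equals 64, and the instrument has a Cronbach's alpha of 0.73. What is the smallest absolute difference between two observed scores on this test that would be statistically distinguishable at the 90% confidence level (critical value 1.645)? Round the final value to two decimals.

σ = 64^(1/2) = 8.000
SEM = 8.000 × √(1 − 0.730) = 8.000 × √0.270 ≃ 8.000 × 0.520 ≃ 4.157
SE_diff = √2 × SEM ≃ 5.879
Minimum reliable difference = 1.645 × SE_diff ≃ 1.645 × 5.879 ≃ 9.671

9.67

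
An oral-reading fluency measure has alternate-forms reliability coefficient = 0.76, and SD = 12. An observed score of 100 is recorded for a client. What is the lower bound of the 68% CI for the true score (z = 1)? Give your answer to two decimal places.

94.12

The standard error of measurement is 12.00000·√(1 − 0.76000) ≃ 12.00000·0.48990 ≃ 5.87878.
Margin = 1 · 5.87878 ≃ 5.87878
Lower limit = 100 − 5.87878 ≃ 94.12122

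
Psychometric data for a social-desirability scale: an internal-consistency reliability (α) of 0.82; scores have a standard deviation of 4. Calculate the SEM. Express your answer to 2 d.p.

1.70

The standard error of measurement is 4.000·√(1 − 0.820) ≈ 4.000·0.424 ≈ 1.697.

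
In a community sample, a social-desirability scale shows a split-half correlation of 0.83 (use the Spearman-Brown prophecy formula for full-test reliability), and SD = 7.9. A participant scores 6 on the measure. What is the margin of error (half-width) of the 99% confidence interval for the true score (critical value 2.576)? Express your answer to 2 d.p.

r_full = 2·0.83 / (1 + 0.83) ≃ 0.907
SEM = 7.900×√(1 − 0.907) ≃ 2.408
2.576 × SEM ≃ 6.203

6.20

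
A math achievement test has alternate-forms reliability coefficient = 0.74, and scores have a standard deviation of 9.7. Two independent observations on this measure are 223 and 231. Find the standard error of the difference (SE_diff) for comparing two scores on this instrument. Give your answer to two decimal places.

6.99

SEM = 9.7000*√(1 − 0.7400) ≈ 4.9460
Standard error of the difference = 4.9460·√2 ≈ 6.9948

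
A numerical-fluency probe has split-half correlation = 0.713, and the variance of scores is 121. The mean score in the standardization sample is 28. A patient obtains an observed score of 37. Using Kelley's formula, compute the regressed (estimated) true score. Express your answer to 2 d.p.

35.49

Full-length reliability (Spearman-Brown) = 2(0.713)/(1+0.713) ≈ 0.832
Estimated true score = 0.832·37 + (1 − 0.832)·28 ≈ 35.492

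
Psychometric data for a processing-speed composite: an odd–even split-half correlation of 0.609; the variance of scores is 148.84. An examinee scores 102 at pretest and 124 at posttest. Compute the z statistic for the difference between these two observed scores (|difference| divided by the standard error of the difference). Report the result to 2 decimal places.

SD = √148.84 = 12.2000
r_full = 2·0.609 / (1 + 0.609) ≈ 0.7570
SEM = 12.2000×√(1 − 0.7570) ≈ 6.0141
SE_diff = SEM × √2 ≈ 6.0141 × 1.4142 ≈ 8.5052
z = |102 − 124| / 8.5052 = 22 / 8.5052 ≈ 2.5866

2.59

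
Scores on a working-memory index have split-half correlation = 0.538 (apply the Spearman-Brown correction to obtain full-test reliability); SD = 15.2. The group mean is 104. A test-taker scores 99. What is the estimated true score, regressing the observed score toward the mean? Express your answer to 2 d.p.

r_full = 2·0.538 / (1 + 0.538) ≈ 0.6996
Estimated true score = 0.6996·99 + (1 − 0.6996)·104 ≈ 100.5020

100.50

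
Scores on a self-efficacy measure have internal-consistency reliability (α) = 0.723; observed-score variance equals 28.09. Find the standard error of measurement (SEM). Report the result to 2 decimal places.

2.79

SD = √28.09 = 5.3000
SEM = 5.3000 · √(1 − 0.7230) = 5.3000 · √0.2770 ≈ 5.3000 · 0.5263 ≈ 2.7894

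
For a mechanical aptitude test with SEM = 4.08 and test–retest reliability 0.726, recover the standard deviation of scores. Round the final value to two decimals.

7.79

SD = 4.08 / √(1 − 0.726) ≃ 7.7944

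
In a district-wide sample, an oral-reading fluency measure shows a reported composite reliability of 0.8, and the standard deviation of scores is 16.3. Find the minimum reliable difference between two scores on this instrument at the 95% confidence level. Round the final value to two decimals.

20.21

SEM = 16.300 * √(1 − 0.800) = 16.300 * √0.200 ≈ 16.300 * 0.447 ≈ 7.290
SE_diff = √2 * SEM ≈ 10.309
Smallest detectable difference = 1.96*10.309 ≈ 20.206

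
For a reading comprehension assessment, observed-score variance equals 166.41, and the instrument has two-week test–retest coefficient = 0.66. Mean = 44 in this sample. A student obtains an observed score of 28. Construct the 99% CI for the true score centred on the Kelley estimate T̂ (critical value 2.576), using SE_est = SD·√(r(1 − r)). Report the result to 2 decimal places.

[17.70, 49.18]

SD = √166.41 = 12.900
T̂ = r·X + (1 − r)·M = 0.660·28 + 0.340·44 = 18.480 + 14.960 ≈ 33.440
SE_est = SD · √(r(1 − r)) = 12.900 · √0.224 ≈ 12.900 · 0.474 ≈ 6.111
99% CI: 33.440 ± 15.742 ≈ (17.698, 49.182)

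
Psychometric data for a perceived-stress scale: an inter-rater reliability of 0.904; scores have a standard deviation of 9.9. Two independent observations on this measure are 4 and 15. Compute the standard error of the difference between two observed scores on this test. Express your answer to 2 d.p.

4.34

SEM = 9.9000 × √(1 − 0.9040) = 9.9000 × √0.0960 ≈ 9.9000 × 0.3098 ≈ 3.0674
SE_diff = √2 × SEM ≈ 4.3380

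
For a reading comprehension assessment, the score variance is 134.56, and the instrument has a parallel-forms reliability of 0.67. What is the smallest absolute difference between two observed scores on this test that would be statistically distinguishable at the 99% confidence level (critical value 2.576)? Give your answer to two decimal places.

24.28

σ = 134.56^(1/2) = 11.600
The standard error of measurement is 11.600×√(1 − 0.670) ≈ 11.600×0.574 ≈ 6.664.
Standard error of the difference = 6.664·√2 ≈ 9.424
Minimum reliable difference = 2.576 × SE_diff ≈ 2.576 × 9.424 ≈ 24.276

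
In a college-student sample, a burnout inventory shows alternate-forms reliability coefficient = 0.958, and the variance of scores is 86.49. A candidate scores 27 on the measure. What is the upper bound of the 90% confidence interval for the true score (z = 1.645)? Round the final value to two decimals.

SD = √86.49 ≈ 9.300
SEM = 9.300 × √(1 − 0.958) = 9.300 × √0.042 ≈ 9.300 × 0.205 ≈ 1.906
Margin = 1.645 × 1.906 ≈ 3.135
Upper limit = 27 + 3.135 ≈ 30.135

30.14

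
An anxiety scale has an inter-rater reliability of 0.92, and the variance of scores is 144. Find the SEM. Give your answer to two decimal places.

3.39

σ = 144^(1/2) = 12.000
The standard error of measurement is 12.000·√(1 − 0.920) ≃ 12.000·0.283 ≃ 3.394.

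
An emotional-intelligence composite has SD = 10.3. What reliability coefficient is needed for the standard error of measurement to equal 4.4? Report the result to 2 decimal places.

0.82

Required reliability = 1 − (SEM/SD)² = 1 − 0.18249 ≈ 0.81751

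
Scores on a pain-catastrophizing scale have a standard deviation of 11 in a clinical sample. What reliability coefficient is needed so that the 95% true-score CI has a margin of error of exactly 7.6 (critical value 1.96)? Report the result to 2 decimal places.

Required SEM = 7.6 / 1.96 ≈ 3.8776
r = 1 − (3.8776/11)² ≈ 1 − 0.1243 ≈ 0.8757

0.88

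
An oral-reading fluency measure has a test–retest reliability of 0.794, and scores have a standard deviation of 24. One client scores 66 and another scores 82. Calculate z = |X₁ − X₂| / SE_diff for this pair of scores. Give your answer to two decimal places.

SEM = 24.000 × √(1 − 0.794) = 24.000 × √0.206 ≈ 24.000 × 0.454 ≈ 10.893
Standard error of the difference = 10.893·√2 ≈ 15.405
z = 16 / 15.405 ≈ 1.039

1.04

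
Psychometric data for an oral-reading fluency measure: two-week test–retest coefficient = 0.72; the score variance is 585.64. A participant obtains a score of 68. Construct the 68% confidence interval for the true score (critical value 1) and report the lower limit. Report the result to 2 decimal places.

55.19

SD = √585.64 ≈ 24.2000
SEM = 24.2000 * √(1 − 0.7200) = 24.2000 * √0.2800 ≈ 24.2000 * 0.5292 ≈ 12.8054
1 * SEM ≈ 12.8054
Lower limit = 68 − 12.8054 ≈ 55.1946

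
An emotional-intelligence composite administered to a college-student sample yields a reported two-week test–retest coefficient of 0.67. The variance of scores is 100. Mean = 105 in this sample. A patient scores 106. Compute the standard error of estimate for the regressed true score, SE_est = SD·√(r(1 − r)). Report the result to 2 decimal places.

σ = 100^(1/2) = 10.0000
SE_est = 10.0000·√(0.6700·0.3300) ≈ 4.7021

4.70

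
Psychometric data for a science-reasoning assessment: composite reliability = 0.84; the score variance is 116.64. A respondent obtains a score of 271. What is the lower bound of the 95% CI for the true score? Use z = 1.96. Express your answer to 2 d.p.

σ = 116.64^(1/2) = 10.80000
SEM = 10.80000 · √(1 − 0.84000) = 10.80000 · √0.16000 ≈ 10.80000 · 0.40000 ≈ 4.32000
1.96 · SEM ≈ 8.46720
Lower limit = 271 − 8.46720 ≈ 262.53280

262.53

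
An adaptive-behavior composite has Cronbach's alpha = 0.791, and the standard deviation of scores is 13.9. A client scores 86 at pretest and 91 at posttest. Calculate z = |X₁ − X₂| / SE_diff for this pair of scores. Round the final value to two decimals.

0.56

The standard error of measurement is 13.900×√(1 − 0.791) ≈ 13.900×0.457 ≈ 6.355.
SE_diff = √2 × SEM ≈ 8.987
z = |86 − 91| / 8.987 = 5 / 8.987 ≈ 0.556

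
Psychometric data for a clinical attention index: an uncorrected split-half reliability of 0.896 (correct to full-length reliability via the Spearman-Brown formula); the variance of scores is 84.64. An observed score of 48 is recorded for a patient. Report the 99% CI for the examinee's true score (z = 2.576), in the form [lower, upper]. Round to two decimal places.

[42.45, 53.55]

SD = √84.64 ≈ 9.20000
r_full = 2·0.896 / (1 + 0.896) ≈ 0.94515
SEM = 9.20000 * √(1 − 0.94515) = 9.20000 * √0.05485 ≈ 9.20000 * 0.23421 ≈ 2.15469
2.576 * SEM ≈ 5.55049
99% CI: 48 ± 5.55049 = [42.44951, 53.55049]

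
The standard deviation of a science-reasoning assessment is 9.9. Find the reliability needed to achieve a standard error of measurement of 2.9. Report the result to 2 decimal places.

0.91

r = 1 − (SEM / SD)² = 1 − (2.9000 / 9.9)² ≈ 1 − 0.0858 ≈ 0.9142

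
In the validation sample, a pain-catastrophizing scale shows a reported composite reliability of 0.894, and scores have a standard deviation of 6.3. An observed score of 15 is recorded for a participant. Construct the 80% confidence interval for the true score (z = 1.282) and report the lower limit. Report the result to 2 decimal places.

12.37

SEM = 6.3000·√(1 − 0.8940) ≈ 2.0511
Margin = 1.282 · 2.0511 ≈ 2.6296
Lower limit = 15 − 2.6296 ≈ 12.3704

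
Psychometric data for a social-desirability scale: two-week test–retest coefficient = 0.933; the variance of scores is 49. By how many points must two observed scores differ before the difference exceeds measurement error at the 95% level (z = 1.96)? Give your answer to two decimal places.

5.02

SD = √49 ≈ 7.000
The standard error of measurement is 7.000×√(1 − 0.933) ≈ 7.000×0.259 ≈ 1.812.
SE_diff = SEM × √2 ≈ 1.812 × 1.414 ≈ 2.562
Minimum reliable difference = 1.96 × SE_diff ≈ 1.96 × 2.562 ≈ 5.022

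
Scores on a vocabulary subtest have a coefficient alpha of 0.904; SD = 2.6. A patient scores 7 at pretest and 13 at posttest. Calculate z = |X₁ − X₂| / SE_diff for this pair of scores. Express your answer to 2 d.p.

The standard error of measurement is 2.6000·√(1 − 0.9040) ≈ 2.6000·0.3098 ≈ 0.8056.
Standard error of the difference = 0.8056·√2 ≈ 1.1393
z = 6 / 1.1393 ≈ 5.2666

5.27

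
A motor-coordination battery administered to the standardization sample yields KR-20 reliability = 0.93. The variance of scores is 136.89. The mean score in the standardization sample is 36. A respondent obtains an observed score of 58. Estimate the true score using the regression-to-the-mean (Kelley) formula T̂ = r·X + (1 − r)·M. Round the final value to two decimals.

T̂ = r·X + (1 − r)·M = 0.9300·58 + 0.0700·36 = 53.9400 + 2.5200 ≈ 56.4600

56.46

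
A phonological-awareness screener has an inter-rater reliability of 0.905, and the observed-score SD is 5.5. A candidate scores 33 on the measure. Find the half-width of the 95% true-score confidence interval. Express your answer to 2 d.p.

SEM = 5.50000 * √(1 − 0.90500) = 5.50000 * √0.09500 ≃ 5.50000 * 0.30822 ≃ 1.69521
1.96 * SEM ≃ 3.32262

3.32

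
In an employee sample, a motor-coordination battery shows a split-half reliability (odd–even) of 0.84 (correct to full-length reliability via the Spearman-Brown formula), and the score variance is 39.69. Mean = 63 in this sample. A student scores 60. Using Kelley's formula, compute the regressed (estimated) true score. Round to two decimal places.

60.26

Spearman-Brown: r = 2(0.84) / (1 + 0.84) = 1.68000 / 1.84000 ≃ 0.91304
T̂ = r·X + (1 − r)·M = 0.91304×60 + 0.08696×63 ≃ 54.78261 + 5.47826 ≃ 60.26087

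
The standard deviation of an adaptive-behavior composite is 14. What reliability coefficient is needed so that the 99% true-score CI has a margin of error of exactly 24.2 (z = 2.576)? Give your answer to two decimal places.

0.55

SEM needed = half-width / z = 24.2/2.576 ≃ 9.39441
r = 1 − (9.39441/14)² ≃ 1 − 0.45028 ≃ 0.54972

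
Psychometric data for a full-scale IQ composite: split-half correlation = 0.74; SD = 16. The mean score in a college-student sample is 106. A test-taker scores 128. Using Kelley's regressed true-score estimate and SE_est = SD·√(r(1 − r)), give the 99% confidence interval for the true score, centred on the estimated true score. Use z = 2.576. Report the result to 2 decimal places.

Spearman-Brown: r = 2(0.74) / (1 + 0.74) = 1.480 / 1.740 ≃ 0.851
Estimated true score = 0.851×128 + (1 − 0.851)×106 ≃ 124.713
SE_est = 16.000·√[r(1 − r)] ≃ 5.704
99% CI: 124.713 ± 14.694 ≃ (110.019, 139.406)

[110.02, 139.41]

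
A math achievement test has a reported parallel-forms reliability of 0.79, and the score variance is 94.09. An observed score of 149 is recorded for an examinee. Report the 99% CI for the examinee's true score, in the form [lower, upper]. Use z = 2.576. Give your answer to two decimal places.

[137.55, 160.45]

SD = √94.09 = 9.7000
The standard error of measurement is 9.7000×√(1 − 0.7900) ≃ 9.7000×0.4583 ≃ 4.4451.
Margin = 2.576 × 4.4451 ≃ 11.4506
CI = 149 ± 11.4506 → [137.5494, 160.4506]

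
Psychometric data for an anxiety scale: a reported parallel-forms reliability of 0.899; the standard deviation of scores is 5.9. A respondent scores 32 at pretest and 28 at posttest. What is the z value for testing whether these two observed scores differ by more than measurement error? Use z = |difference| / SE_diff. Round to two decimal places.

SEM = 5.900 * √(1 − 0.899) = 5.900 * √0.101 ≃ 5.900 * 0.318 ≃ 1.875
Standard error of the difference = 1.875·√2 ≃ 2.652
z = 4 / 2.652 ≃ 1.508

1.51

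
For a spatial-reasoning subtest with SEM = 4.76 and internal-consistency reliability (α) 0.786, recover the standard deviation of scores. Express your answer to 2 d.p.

SD = SEM / √(1 − r) = 4.76 / √0.21400 ≈ 4.76 / 0.46260 ≈ 10.28964

10.29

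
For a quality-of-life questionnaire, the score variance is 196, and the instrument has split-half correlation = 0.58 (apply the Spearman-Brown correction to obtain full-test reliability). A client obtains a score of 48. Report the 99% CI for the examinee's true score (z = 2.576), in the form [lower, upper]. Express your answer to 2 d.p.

[29.41, 66.59]

σ = 196^(1/2) = 14.00000
Full-length reliability (Spearman-Brown) = 2(0.58)/(1+0.58) ≃ 0.73418
SEM = 14.00000 · √(1 − 0.73418) = 14.00000 · √0.26582 ≃ 14.00000 · 0.51558 ≃ 7.21812
2.576 · SEM ≃ 18.59388
99% CI: 48 ± 18.59388 = [29.40612, 66.59388]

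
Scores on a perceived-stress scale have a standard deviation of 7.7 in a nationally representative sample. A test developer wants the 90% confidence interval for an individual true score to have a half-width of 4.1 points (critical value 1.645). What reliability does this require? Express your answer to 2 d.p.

SEM needed = half-width / z = 4.1/1.645 ≃ 2.4924
r = 1 − (2.4924/7.7)² ≃ 1 − 0.1048 ≃ 0.8952

0.90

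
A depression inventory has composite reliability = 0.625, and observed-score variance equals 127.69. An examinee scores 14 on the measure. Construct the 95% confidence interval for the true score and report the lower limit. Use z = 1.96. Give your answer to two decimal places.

0.44

σ = 127.69^(1/2) = 11.300
SEM = 11.300×√(1 − 0.625) ≈ 6.920
Margin = 1.96 × 6.920 ≈ 13.563
Lower bound: 14 − 13.563 = 0.437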